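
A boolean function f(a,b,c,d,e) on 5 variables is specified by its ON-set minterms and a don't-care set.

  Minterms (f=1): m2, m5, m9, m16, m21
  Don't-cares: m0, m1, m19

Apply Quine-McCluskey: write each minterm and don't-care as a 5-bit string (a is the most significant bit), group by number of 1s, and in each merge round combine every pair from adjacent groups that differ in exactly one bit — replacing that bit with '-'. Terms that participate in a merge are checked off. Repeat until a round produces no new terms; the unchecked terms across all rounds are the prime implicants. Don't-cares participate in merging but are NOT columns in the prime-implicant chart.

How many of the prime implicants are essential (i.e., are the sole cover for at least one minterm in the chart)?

4

[col 0] 00000*, 00001*, 00010*, 00101*, 01001*, 10000*, 10011, 10101*
[col 1] -0000, -0101, 0-001, 00-01, 000-0, 0000-
Prime implicants: -0000, -0101, 0-001, 00-01, 000-0, 0000-, 10011
PI chart (minterm → PIs covering it):
  2 | 000-0  (sole → essential)
  5 | -0101,00-01
  9 | 0-001  (sole → essential)
  16 | -0000  (sole → essential)
  21 | -0101  (sole → essential)
Essential prime implicants: -0000, -0101, 0-001, 000-0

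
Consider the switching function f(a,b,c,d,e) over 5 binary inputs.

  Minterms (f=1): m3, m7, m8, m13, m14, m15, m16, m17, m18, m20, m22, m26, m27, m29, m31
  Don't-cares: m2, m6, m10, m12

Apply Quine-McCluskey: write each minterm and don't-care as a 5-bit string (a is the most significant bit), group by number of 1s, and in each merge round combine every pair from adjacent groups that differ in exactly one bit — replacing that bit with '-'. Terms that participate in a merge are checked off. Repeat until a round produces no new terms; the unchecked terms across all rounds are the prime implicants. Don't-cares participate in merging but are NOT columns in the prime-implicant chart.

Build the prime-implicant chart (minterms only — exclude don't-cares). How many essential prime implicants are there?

5

size-2^0 implicants → 00010(✓)  00011(✓)  00110(✓)  00111(✓)  01000(✓)  01010(✓)  01100(✓)  01101(✓)  01110(✓)  01111(✓)  10000(✓)  10001(✓)  10010(✓)  10100(✓)  10110(✓)  11010(✓)  11011(✓)  11101(✓)  11111(✓)
size-2^1 implicants → -0010(✓)  -0110(✓)  -1010(✓)  -1101(✓)  -1111(✓)  0-010(✓)  0-110(✓)  0-111(✓)  00-10(✓)  00-11(✓)  0001-(✓)  0011-(✓)  01-00(✓)  01-10(✓)  010-0(✓)  011-0(✓)  011-1(✓)  0110-(✓)  0111-(✓)  1-010(✓)  10-00(✓)  10-10(✓)  100-0(✓)  1000-  101-0(✓)  11-11  1101-  111-1(✓)
size-2^2 implicants → --010  -0-10  -11-1  0--10  0-11-  00-1-  01--0  011--  10--0
Unchecked terms (primes): --010, -0-10, -11-1, 0--10, 0-11-, 00-1-, 01--0, 011--, 10--0, 1000-, 11-11, 1101-
Minterm coverage:
  m3 ⊆ 00-1- [E]
  m7 ⊆ 0-11-,00-1-
  m8 ⊆ 01--0 [E]
  m13 ⊆ -11-1,011--
  m14 ⊆ 0--10,0-11-,01--0,011--
  m15 ⊆ -11-1,0-11-,011--
  m16 ⊆ 10--0,1000-
  m17 ⊆ 1000- [E]
  m18 ⊆ --010,-0-10,10--0
  m20 ⊆ 10--0 [E]
  m22 ⊆ -0-10,10--0
  m26 ⊆ --010,1101-
  m27 ⊆ 11-11,1101-
  m29 ⊆ -11-1 [E]
  m31 ⊆ -11-1,11-11
E = {-11-1, 00-1-, 01--0, 10--0, 1000-}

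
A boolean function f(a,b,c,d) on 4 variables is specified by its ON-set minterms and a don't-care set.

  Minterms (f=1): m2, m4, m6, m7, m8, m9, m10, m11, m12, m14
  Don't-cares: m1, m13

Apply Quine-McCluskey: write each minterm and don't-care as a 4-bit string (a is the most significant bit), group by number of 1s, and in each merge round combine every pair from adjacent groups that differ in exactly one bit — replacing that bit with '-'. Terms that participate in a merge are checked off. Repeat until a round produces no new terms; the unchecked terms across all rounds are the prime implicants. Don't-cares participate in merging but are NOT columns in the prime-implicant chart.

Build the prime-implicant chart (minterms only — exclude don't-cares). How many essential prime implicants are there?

[col 0] 0001*, 0010*, 0100*, 0110*, 0111*, 1000*, 1001*, 1010*, 1011*, 1100*, 1101*, 1110*
[col 1] -001, -010*, -100*, -110*, 0-10*, 01-0*, 011-, 1-00*, 1-01*, 1-10*, 10-0*, 10-1*, 100-*, 101-*, 11-0*, 110-*
[col 2] --10, -1-0, 1--0, 1-0-, 10--
Prime implicants: --10, -001, -1-0, 011-, 1--0, 1-0-, 10--
PI chart (minterm → PIs covering it):
  2 | --10  (sole → essential)
  4 | -1-0  (sole → essential)
  6 | --10,-1-0,011-
  7 | 011-  (sole → essential)
  8 | 1--0,1-0-,10--
  9 | -001,1-0-,10--
  10 | --10,1--0,10--
  11 | 10--  (sole → essential)
  12 | -1-0,1--0,1-0-
  14 | --10,-1-0,1--0
Essential prime implicants: --10, -1-0, 011-, 10--

4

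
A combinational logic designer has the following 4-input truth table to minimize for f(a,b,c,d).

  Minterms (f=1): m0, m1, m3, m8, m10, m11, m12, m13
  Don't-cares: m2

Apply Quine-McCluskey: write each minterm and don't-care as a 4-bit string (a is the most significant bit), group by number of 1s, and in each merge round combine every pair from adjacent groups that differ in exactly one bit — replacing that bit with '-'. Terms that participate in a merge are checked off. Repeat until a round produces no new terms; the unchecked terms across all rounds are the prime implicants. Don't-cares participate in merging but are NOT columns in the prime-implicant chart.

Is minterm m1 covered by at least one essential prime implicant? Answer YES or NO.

YES

Round 0: 0000✓ 0001✓ 0010✓ 0011✓ 1000✓ 1010✓ 1011✓ 1100✓ 1101✓
Round 1: -000✓ -010✓ -011✓ 00-0✓ 00-1✓ 000-✓ 001-✓ 1-00 10-0✓ 101-✓ 110-
Round 2: -0-0 -01- 00--
PIs = {-0-0, -01-, 00--, 1-00, 110-}
Coverage chart:
  m0: -0-0,00--
  m1: 00-- ←essential
  m3: -01-,00--
  m8: -0-0,1-00
  m10: -0-0,-01-
  m11: -01- ←essential
  m12: 1-00,110-
  m13: 110- ←essential
Essential: -01-, 00--, 110-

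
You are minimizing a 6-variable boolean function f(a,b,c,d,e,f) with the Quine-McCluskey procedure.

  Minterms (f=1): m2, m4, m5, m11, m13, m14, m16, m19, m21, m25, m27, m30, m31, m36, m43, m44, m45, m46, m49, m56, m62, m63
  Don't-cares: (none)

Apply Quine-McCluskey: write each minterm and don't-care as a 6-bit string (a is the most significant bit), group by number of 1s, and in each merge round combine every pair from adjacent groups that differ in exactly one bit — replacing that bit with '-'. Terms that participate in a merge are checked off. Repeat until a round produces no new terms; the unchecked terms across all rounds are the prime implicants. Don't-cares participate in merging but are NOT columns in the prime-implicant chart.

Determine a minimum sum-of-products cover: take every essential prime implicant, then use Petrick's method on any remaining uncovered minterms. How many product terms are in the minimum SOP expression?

13

size-2^0 implicants → 000010  000100(✓)  000101(✓)  001011(✓)  001101(✓)  001110(✓)  010000  010011(✓)  010101(✓)  011001(✓)  011011(✓)  011110(✓)  011111(✓)  100100(✓)  101011(✓)  101100(✓)  101101(✓)  101110(✓)  110001  111000  111110(✓)  111111(✓)
size-2^1 implicants → -00100  -01011  -01101  -01110(✓)  -11110(✓)  -11111(✓)  0-0101  0-1011  0-1110(✓)  00-101  00010-  01-011  011-11  0110-1  01111-(✓)  1-1110(✓)  10-100  1011-0  10110-  11111-(✓)
size-2^2 implicants → --1110  -1111-
Unchecked terms (primes): --1110, -00100, -01011, -01101, -1111-, 0-0101, 0-1011, 00-101, 000010, 00010-, 01-011, 010000, 011-11, 0110-1, 10-100, 1011-0, 10110-, 110001, 111000
Minterm coverage:
  m2 ⊆ 000010 [E]
  m4 ⊆ -00100,00010-
  m5 ⊆ 0-0101,00-101,00010-
  m11 ⊆ -01011,0-1011
  m13 ⊆ -01101,00-101
  m14 ⊆ --1110 [E]
  m16 ⊆ 010000 [E]
  m19 ⊆ 01-011 [E]
  m21 ⊆ 0-0101 [E]
  m25 ⊆ 0110-1 [E]
  m27 ⊆ 0-1011,01-011,011-11,0110-1
  m30 ⊆ --1110,-1111-
  m31 ⊆ -1111-,011-11
  m36 ⊆ -00100,10-100
  m43 ⊆ -01011 [E]
  m44 ⊆ 10-100,1011-0,10110-
  m45 ⊆ -01101,10110-
  m46 ⊆ --1110,1011-0
  m49 ⊆ 110001 [E]
  m56 ⊆ 111000 [E]
  m62 ⊆ --1110,-1111-
  m63 ⊆ -1111- [E]
E = {--1110, -01011, -1111-, 0-0101, 000010, 01-011, 010000, 0110-1, 110001, 111000}
Petrick residual → -00100, -01101, 10-100
Cover = cdef' + b'c'de'f' + b'cd'ef + b'cde'f + bcde + a'c'de'f + a'b'c'd'ef' + a'bd'ef + a'bc'd'e'f' + a'bcd'f + ab'de'f' + abc'd'e'f + abcd'e'f'  |cover|=13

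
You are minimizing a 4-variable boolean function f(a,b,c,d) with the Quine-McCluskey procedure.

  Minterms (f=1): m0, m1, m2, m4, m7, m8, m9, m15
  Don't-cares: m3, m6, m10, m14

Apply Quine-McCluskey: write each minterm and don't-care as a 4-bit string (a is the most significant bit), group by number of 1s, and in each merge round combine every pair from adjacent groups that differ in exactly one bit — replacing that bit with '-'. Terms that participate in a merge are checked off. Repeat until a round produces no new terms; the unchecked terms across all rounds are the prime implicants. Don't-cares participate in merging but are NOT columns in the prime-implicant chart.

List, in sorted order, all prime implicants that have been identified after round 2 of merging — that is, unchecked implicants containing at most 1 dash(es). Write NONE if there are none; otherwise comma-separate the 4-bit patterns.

[col 0] 0000*, 0001*, 0010*, 0011*, 0100*, 0110*, 0111*, 1000*, 1001*, 1010*, 1110*, 1111*
[col 1] -000*, -001*, -010*, -110*, -111*, 0-00*, 0-10*, 0-11*, 00-0*, 00-1*, 000-*, 001-*, 01-0*, 011-*, 1-10*, 10-0*, 100-*, 111-*
[col 2] --10, -0-0, -00-, -11-, 0--0, 0-1-, 00--
Prime implicants: --10, -0-0, -00-, -11-, 0--0, 0-1-, 00--

NONE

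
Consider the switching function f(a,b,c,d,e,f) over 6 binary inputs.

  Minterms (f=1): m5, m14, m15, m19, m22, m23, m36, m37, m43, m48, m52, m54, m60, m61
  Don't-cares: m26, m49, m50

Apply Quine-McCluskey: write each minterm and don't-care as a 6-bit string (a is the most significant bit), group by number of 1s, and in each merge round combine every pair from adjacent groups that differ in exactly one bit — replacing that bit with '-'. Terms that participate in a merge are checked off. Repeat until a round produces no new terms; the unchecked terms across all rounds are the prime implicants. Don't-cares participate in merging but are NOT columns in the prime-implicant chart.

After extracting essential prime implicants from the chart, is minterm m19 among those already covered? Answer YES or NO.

[col 0] 000101*, 001110*, 001111*, 010011*, 010110*, 010111*, 011010, 100100*, 100101*, 101011, 110000*, 110001*, 110010*, 110100*, 110110*, 111100*, 111101*
[col 1] -00101, -10110, 00111-, 010-11, 01011-, 1-0100, 10010-, 11-100, 110-00*, 110-10*, 1100-0*, 11000-, 1101-0*, 11110-
[col 2] 110--0
Prime implicants: -00101, -10110, 00111-, 010-11, 01011-, 011010, 1-0100, 10010-, 101011, 11-100, 110--0, 11000-, 11110-
PI chart (minterm → PIs covering it):
  5 | -00101  (sole → essential)
  14 | 00111-  (sole → essential)
  15 | 00111-  (sole → essential)
  19 | 010-11  (sole → essential)
  22 | -10110,01011-
  23 | 010-11,01011-
  36 | 1-0100,10010-
  37 | -00101,10010-
  43 | 101011  (sole → essential)
  48 | 110--0,11000-
  52 | 1-0100,11-100,110--0
  54 | -10110,110--0
  60 | 11-100,11110-
  61 | 11110-  (sole → essential)
Essential prime implicants: -00101, 00111-, 010-11, 101011, 11110-

YES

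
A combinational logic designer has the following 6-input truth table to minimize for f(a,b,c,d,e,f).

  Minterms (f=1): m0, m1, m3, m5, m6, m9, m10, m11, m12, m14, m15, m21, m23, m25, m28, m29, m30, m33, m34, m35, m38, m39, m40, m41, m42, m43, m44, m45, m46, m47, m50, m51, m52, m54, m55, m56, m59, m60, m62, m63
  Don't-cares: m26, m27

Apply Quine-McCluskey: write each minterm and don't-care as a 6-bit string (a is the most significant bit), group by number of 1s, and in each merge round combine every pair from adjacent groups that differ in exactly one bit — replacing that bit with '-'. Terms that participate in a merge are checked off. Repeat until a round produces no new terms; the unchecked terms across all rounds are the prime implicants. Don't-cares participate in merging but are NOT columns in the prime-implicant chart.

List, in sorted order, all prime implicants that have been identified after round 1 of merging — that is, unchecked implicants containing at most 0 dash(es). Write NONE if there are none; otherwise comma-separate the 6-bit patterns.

[col 0] 000000*, 000001*, 000011*, 000101*, 000110*, 001001*, 001010*, 001011*, 001100*, 001110*, 001111*, 010101*, 010111*, 011001*, 011010*, 011011*, 011100*, 011101*, 011110*, 100001*, 100010*, 100011*, 100110*, 100111*, 101000*, 101001*, 101010*, 101011*, 101100*, 101101*, 101110*, 101111*, 110010*, 110011*, 110100*, 110110*, 110111*, 111000*, 111011*, 111100*, 111110*, 111111*
[col 1] -00001*, -00011*, -00110*, -01001*, -01010*, -01011*, -01100*, -01110*, -01111*, -10111, -11011*, -11100*, -11110*, 0-0101, 0-1001*, 0-1010*, 0-1011*, 0-1100*, 0-1110*, 00-001*, 00-011*, 00-110*, 000-01, 0000-1*, 00000-, 001-10*, 001-11*, 0010-1*, 00101-*, 0011-0*, 00111-*, 01-101, 0101-1, 011-01, 011-10*, 0110-1*, 01101-*, 0111-0*, 01110-, 1-0010*, 1-0011*, 1-0110*, 1-0111*, 1-1000*, 1-1011*, 1-1100*, 1-1110*, 1-1111*, 10-001*, 10-010*, 10-011*, 10-110*, 10-111*, 100-10*, 100-11*, 1000-1*, 10001-*, 10011-*, 101-00*, 101-01*, 101-10*, 101-11*, 1010-0*, 1010-1*, 10100-*, 10101-*, 1011-0*, 1011-1*, 10110-*, 10111-*, 11-011*, 11-100*, 11-110*, 11-111*, 110-10*, 110-11*, 11001-*, 1101-0*, 11011-*, 111-00*, 111-11*, 1111-0*, 11111-*
[col 2] --1011, --1100*, --1110*, -0-001*, -0-011*, -0-110, -000-1*, -01-10*, -01-11*, -010-1*, -0101-*, -011-0*, -0111-*, -111-0*, 0-1-10, 0-10-1, 0-101-, 0-11-0*, 00-0-1*, 001-1-*, 1--011*, 1--110*, 1--111*, 1-0-10*, 1-0-11*, 1-001-*, 1-011-*, 1-1-00, 1-1-11*, 1-11-0*, 1-111-*, 10--10*, 10--11*, 10-0-1*, 10-01-*, 10-11-*, 100-1-*, 101--0*, 101--1*, 101-0-*, 101-1-*, 1010--*, 1011--*, 11--11*, 11-1-0, 11-11-*, 110-1-*
[col 3] --11-0, -0-0-1, -01-1-, 1---11, 1--11-, 1-0-1-, 10--1-, 101---
Prime implicants: --1011, --11-0, -0-0-1, -0-110, -01-1-, -10111, 0-0101, 0-1-10, 0-10-1, 0-101-, 000-01, 00000-, 01-101, 0101-1, 011-01, 01110-, 1---11, 1--11-, 1-0-1-, 1-1-00, 10--1-, 101---, 11-1-0

NONE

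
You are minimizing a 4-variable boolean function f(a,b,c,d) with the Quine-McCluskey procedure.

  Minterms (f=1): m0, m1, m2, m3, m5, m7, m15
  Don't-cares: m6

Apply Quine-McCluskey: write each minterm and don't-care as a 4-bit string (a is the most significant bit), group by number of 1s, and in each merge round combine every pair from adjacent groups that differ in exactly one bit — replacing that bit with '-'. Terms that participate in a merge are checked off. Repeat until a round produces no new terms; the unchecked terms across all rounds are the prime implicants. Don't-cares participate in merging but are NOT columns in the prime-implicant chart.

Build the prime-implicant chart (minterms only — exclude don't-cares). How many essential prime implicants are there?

[col 0] 0000*, 0001*, 0010*, 0011*, 0101*, 0110*, 0111*, 1111*
[col 1] -111, 0-01*, 0-10*, 0-11*, 00-0*, 00-1*, 000-*, 001-*, 01-1*, 011-*
[col 2] 0--1, 0-1-, 00--
Prime implicants: -111, 0--1, 0-1-, 00--
PI chart (minterm → PIs covering it):
  0 | 00--  (sole → essential)
  1 | 0--1,00--
  2 | 0-1-,00--
  3 | 0--1,0-1-,00--
  5 | 0--1  (sole → essential)
  7 | -111,0--1,0-1-
  15 | -111  (sole → essential)
Essential prime implicants: -111, 0--1, 00--

3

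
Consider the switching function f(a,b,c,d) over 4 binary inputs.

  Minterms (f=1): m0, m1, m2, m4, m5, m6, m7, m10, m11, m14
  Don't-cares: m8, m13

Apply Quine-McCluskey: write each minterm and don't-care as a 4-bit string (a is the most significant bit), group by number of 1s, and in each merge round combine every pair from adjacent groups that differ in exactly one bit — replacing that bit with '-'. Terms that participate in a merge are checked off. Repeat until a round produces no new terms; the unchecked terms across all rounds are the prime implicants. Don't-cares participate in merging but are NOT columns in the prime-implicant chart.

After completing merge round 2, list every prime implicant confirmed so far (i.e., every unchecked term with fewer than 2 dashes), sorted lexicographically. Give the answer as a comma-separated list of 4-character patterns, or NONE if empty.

-101, 101-

size-2^0 implicants → 0000(✓)  0001(✓)  0010(✓)  0100(✓)  0101(✓)  0110(✓)  0111(✓)  1000(✓)  1010(✓)  1011(✓)  1101(✓)  1110(✓)
size-2^1 implicants → -000(✓)  -010(✓)  -101  -110(✓)  0-00(✓)  0-01(✓)  0-10(✓)  00-0(✓)  000-(✓)  01-0(✓)  01-1(✓)  010-(✓)  011-(✓)  1-10(✓)  10-0(✓)  101-
size-2^2 implicants → --10  -0-0  0--0  0-0-  01--
Unchecked terms (primes): --10, -0-0, -101, 0--0, 0-0-, 01--, 101-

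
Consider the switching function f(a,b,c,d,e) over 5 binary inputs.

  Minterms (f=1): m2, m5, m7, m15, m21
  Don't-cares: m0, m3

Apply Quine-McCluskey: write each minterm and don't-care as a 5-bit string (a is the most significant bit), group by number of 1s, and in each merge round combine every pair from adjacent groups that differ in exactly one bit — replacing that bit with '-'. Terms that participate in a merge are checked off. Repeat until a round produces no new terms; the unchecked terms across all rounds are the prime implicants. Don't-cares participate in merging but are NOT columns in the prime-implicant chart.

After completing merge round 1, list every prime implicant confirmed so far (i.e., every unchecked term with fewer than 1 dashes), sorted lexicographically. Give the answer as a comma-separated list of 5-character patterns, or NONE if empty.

Round 0: 00000✓ 00010✓ 00011✓ 00101✓ 00111✓ 01111✓ 10101✓
Round 1: -0101 0-111 00-11 000-0 0001- 001-1
PIs = {-0101, 0-111, 00-11, 000-0, 0001-, 001-1}

NONE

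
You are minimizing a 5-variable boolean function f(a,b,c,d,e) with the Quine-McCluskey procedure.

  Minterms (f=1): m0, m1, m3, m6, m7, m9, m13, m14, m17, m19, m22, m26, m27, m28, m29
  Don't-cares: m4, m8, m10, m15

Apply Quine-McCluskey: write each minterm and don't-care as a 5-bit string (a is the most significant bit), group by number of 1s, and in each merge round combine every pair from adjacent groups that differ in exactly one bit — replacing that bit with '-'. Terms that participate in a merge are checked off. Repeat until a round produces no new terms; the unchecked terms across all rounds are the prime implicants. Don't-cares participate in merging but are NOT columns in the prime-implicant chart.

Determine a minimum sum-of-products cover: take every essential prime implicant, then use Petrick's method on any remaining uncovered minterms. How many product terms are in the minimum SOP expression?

Round 0: 00000✓ 00001✓ 00011✓ 00100✓ 00110✓ 00111✓ 01000✓ 01001✓ 01010✓ 01101✓ 01110✓ 01111✓ 10001✓ 10011✓ 10110✓ 11010✓ 11011✓ 11100✓ 11101✓
Round 1: -0001✓ -0011✓ -0110 -1010 -1101 0-000✓ 0-001✓ 0-110✓ 0-111✓ 00-00 00-11 000-1✓ 0000-✓ 001-0 0011-✓ 01-01 01-10 010-0 0100-✓ 011-1 0111-✓ 1-011 100-1✓ 1101- 1110-
Round 2: -00-1 0-00- 0-11-
PIs = {-00-1, -0110, -1010, -1101, 0-00-, 0-11-, 00-00, 00-11, 001-0, 01-01, 01-10, 010-0, 011-1, 1-011, 1101-, 1110-}
Coverage chart:
  m0: 0-00-,00-00
  m1: -00-1,0-00-
  m3: -00-1,00-11
  m6: -0110,0-11-,001-0
  m7: 0-11-,00-11
  m9: 0-00-,01-01
  m13: -1101,01-01,011-1
  m14: 0-11-,01-10
  m17: -00-1 ←essential
  m19: -00-1,1-011
  m22: -0110 ←essential
  m26: -1010,1101-
  m27: 1-011,1101-
  m28: 1110- ←essential
  m29: -1101,1110-
Essential: -00-1, -0110, 1110-
Petrick residual → -1101, 0-00-, 0-11-, 1101-
Min cover (7 terms): b'c'e + b'cde' + bcd'e + a'c'd' + a'cd + abc'd + abcd'

7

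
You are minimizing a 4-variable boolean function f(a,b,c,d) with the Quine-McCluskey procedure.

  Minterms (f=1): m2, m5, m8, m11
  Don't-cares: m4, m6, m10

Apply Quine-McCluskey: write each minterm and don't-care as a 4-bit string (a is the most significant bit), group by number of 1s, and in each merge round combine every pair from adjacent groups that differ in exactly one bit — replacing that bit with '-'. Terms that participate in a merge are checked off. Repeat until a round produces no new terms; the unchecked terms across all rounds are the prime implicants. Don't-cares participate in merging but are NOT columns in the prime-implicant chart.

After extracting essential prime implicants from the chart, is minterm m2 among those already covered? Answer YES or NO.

NO

size-2^0 implicants → 0010(✓)  0100(✓)  0101(✓)  0110(✓)  1000(✓)  1010(✓)  1011(✓)
size-2^1 implicants → -010  0-10  01-0  010-  10-0  101-
Unchecked terms (primes): -010, 0-10, 01-0, 010-, 10-0, 101-
Minterm coverage:
  m2 ⊆ -010,0-10
  m5 ⊆ 010- [E]
  m8 ⊆ 10-0 [E]
  m11 ⊆ 101- [E]
E = {010-, 10-0, 101-}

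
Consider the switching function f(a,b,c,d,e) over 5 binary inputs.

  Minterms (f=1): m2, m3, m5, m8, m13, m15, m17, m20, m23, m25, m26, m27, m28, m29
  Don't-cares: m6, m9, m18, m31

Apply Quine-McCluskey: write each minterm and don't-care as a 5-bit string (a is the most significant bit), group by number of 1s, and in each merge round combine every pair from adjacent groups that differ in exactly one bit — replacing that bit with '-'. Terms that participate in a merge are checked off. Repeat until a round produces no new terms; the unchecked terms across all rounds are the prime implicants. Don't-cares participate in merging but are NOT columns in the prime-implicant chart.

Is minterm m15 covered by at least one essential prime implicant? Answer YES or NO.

size-2^0 implicants → 00010(✓)  00011(✓)  00101(✓)  00110(✓)  01000(✓)  01001(✓)  01101(✓)  01111(✓)  10001(✓)  10010(✓)  10100(✓)  10111(✓)  11001(✓)  11010(✓)  11011(✓)  11100(✓)  11101(✓)  11111(✓)
size-2^1 implicants → -0010  -1001(✓)  -1101(✓)  -1111(✓)  0-101  00-10  0001-  01-01(✓)  0100-  011-1(✓)  1-001  1-010  1-100  1-111  11-01(✓)  11-11(✓)  110-1(✓)  1101-  111-1(✓)  1110-
size-2^2 implicants → -1-01  -11-1  11--1
Unchecked terms (primes): -0010, -1-01, -11-1, 0-101, 00-10, 0001-, 0100-, 1-001, 1-010, 1-100, 1-111, 11--1, 1101-, 1110-
Minterm coverage:
  m2 ⊆ -0010,00-10,0001-
  m3 ⊆ 0001- [E]
  m5 ⊆ 0-101 [E]
  m8 ⊆ 0100- [E]
  m13 ⊆ -1-01,-11-1,0-101
  m15 ⊆ -11-1 [E]
  m17 ⊆ 1-001 [E]
  m20 ⊆ 1-100 [E]
  m23 ⊆ 1-111 [E]
  m25 ⊆ -1-01,1-001,11--1
  m26 ⊆ 1-010,1101-
  m27 ⊆ 11--1,1101-
  m28 ⊆ 1-100,1110-
  m29 ⊆ -1-01,-11-1,11--1,1110-
E = {-11-1, 0-101, 0001-, 0100-, 1-001, 1-100, 1-111}

YES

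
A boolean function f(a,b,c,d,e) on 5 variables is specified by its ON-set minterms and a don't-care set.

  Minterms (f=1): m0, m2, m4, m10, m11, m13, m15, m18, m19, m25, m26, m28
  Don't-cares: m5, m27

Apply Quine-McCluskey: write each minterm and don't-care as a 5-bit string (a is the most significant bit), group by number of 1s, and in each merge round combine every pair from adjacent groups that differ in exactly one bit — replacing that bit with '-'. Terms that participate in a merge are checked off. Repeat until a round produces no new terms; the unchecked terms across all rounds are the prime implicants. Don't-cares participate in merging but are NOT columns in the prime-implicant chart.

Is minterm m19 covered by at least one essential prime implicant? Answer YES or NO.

YES

Round 0: 00000✓ 00010✓ 00100✓ 00101✓ 01010✓ 01011✓ 01101✓ 01111✓ 10010✓ 10011✓ 11001✓ 11010✓ 11011✓ 11100
Round 1: -0010✓ -1010✓ -1011✓ 0-010✓ 0-101 00-00 000-0 0010- 01-11 0101-✓ 011-1 1-010✓ 1-011✓ 1001-✓ 110-1 1101-✓
Round 2: --010 -101- 1-01-
PIs = {--010, -101-, 0-101, 00-00, 000-0, 0010-, 01-11, 011-1, 1-01-, 110-1, 11100}
Coverage chart:
  m0: 00-00,000-0
  m2: --010,000-0
  m4: 00-00,0010-
  m10: --010,-101-
  m11: -101-,01-11
  m13: 0-101,011-1
  m15: 01-11,011-1
  m18: --010,1-01-
  m19: 1-01- ←essential
  m25: 110-1 ←essential
  m26: --010,-101-,1-01-
  m28: 11100 ←essential
Essential: 1-01-, 110-1, 11100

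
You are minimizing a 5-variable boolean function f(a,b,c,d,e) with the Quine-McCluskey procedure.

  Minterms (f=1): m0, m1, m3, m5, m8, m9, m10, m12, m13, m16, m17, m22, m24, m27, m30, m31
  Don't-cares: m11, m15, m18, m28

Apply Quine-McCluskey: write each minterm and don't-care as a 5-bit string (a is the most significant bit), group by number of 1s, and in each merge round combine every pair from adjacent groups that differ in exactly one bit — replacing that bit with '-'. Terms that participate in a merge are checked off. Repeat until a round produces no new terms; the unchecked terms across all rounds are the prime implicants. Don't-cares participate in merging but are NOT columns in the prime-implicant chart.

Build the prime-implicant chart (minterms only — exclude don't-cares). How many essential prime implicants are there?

[col 0] 00000*, 00001*, 00011*, 00101*, 01000*, 01001*, 01010*, 01011*, 01100*, 01101*, 01111*, 10000*, 10001*, 10010*, 10110*, 11000*, 11011*, 11100*, 11110*, 11111*
[col 1] -0000*, -0001*, -1000*, -1011*, -1100*, -1111*, 0-000*, 0-001*, 0-011*, 0-101*, 00-01*, 000-1*, 0000-*, 01-00*, 01-01*, 01-11*, 010-0*, 010-1*, 0100-*, 0101-*, 011-1*, 0110-*, 1-000*, 1-110, 10-10, 100-0, 1000-*, 11-00*, 11-11*, 111-0, 1111-
[col 2] --000, -000-, -1-00, -1-11, 0--01, 0-0-1, 0-00-, 01--1, 01-0-, 010--
Prime implicants: --000, -000-, -1-00, -1-11, 0--01, 0-0-1, 0-00-, 01--1, 01-0-, 010--, 1-110, 10-10, 100-0, 111-0, 1111-
PI chart (minterm → PIs covering it):
  0 | --000,-000-,0-00-
  1 | -000-,0--01,0-0-1,0-00-
  3 | 0-0-1  (sole → essential)
  5 | 0--01  (sole → essential)
  8 | --000,-1-00,0-00-,01-0-,010--
  9 | 0--01,0-0-1,0-00-,01--1,01-0-,010--
  10 | 010--  (sole → essential)
  12 | -1-00,01-0-
  13 | 0--01,01--1,01-0-
  16 | --000,-000-,100-0
  17 | -000-  (sole → essential)
  22 | 1-110,10-10
  24 | --000,-1-00
  27 | -1-11  (sole → essential)
  30 | 1-110,111-0,1111-
  31 | -1-11,1111-
Essential prime implicants: -000-, -1-11, 0--01, 0-0-1, 010--

5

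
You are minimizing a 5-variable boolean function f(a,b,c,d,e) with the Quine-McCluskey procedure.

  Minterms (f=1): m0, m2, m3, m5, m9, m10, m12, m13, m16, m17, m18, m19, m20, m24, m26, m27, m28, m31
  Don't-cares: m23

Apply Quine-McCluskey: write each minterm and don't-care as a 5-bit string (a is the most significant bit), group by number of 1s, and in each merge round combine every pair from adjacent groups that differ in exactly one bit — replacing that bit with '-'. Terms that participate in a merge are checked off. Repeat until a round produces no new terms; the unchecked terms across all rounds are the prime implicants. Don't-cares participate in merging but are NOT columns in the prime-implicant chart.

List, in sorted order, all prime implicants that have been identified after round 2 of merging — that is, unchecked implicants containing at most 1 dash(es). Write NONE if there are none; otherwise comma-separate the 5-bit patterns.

-1100, 0-101, 01-01, 0110-

size-2^0 implicants → 00000(✓)  00010(✓)  00011(✓)  00101(✓)  01001(✓)  01010(✓)  01100(✓)  01101(✓)  10000(✓)  10001(✓)  10010(✓)  10011(✓)  10100(✓)  10111(✓)  11000(✓)  11010(✓)  11011(✓)  11100(✓)  11111(✓)
size-2^1 implicants → -0000(✓)  -0010(✓)  -0011(✓)  -1010(✓)  -1100  0-010(✓)  0-101  000-0(✓)  0001-(✓)  01-01  0110-  1-000(✓)  1-010(✓)  1-011(✓)  1-100(✓)  1-111(✓)  10-00(✓)  10-11(✓)  100-0(✓)  100-1(✓)  1000-(✓)  1001-(✓)  11-00(✓)  11-11(✓)  110-0(✓)  1101-(✓)
size-2^2 implicants → --010  -00-0  -001-  1--00  1--11  1-0-0  1-01-  100--
Unchecked terms (primes): --010, -00-0, -001-, -1100, 0-101, 01-01, 0110-, 1--00, 1--11, 1-0-0, 1-01-, 100--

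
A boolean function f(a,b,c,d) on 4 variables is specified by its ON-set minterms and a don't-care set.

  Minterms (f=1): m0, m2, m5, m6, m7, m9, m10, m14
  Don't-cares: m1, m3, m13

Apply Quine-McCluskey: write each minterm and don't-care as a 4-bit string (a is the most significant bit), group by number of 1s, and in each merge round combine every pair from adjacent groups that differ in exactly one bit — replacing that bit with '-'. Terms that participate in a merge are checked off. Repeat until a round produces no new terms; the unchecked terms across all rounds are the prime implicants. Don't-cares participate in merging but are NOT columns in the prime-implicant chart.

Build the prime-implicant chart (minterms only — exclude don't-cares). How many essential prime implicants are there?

size-2^0 implicants → 0000(✓)  0001(✓)  0010(✓)  0011(✓)  0101(✓)  0110(✓)  0111(✓)  1001(✓)  1010(✓)  1101(✓)  1110(✓)
size-2^1 implicants → -001(✓)  -010(✓)  -101(✓)  -110(✓)  0-01(✓)  0-10(✓)  0-11(✓)  00-0(✓)  00-1(✓)  000-(✓)  001-(✓)  01-1(✓)  011-(✓)  1-01(✓)  1-10(✓)
size-2^2 implicants → --01  --10  0--1  0-1-  00--
Unchecked terms (primes): --01, --10, 0--1, 0-1-, 00--
Minterm coverage:
  m0 ⊆ 00-- [E]
  m2 ⊆ --10,0-1-,00--
  m5 ⊆ --01,0--1
  m6 ⊆ --10,0-1-
  m7 ⊆ 0--1,0-1-
  m9 ⊆ --01 [E]
  m10 ⊆ --10 [E]
  m14 ⊆ --10 [E]
E = {--01, --10, 00--}

3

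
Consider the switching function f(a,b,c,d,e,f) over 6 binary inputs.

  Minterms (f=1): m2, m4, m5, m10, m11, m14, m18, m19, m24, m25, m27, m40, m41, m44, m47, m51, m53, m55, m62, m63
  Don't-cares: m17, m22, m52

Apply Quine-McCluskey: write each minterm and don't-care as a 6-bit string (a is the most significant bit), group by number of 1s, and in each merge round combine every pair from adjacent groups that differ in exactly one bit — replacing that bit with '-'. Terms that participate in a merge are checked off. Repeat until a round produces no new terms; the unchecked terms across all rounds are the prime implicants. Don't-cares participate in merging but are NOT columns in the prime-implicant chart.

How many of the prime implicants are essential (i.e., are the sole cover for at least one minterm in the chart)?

7

[col 0] 000010*, 000100*, 000101*, 001010*, 001011*, 001110*, 010001*, 010010*, 010011*, 010110*, 011000*, 011001*, 011011*, 101000*, 101001*, 101100*, 101111*, 110011*, 110100*, 110101*, 110111*, 111110*, 111111*
[col 1] -10011, 0-0010, 0-1011, 00-010, 00010-, 001-10, 00101-, 01-001*, 01-011*, 010-10, 0100-1*, 01001-, 0110-1*, 01100-, 1-1111, 101-00, 10100-, 11-111, 110-11, 1101-1, 11010-, 11111-
[col 2] 01-0-1
Prime implicants: -10011, 0-0010, 0-1011, 00-010, 00010-, 001-10, 00101-, 01-0-1, 010-10, 01001-, 01100-, 1-1111, 101-00, 10100-, 11-111, 110-11, 1101-1, 11010-, 11111-
PI chart (minterm → PIs covering it):
  2 | 0-0010,00-010
  4 | 00010-  (sole → essential)
  5 | 00010-  (sole → essential)
  10 | 00-010,001-10,00101-
  11 | 0-1011,00101-
  14 | 001-10  (sole → essential)
  18 | 0-0010,010-10,01001-
  19 | -10011,01-0-1,01001-
  24 | 01100-  (sole → essential)
  25 | 01-0-1,01100-
  27 | 0-1011,01-0-1
  40 | 101-00,10100-
  41 | 10100-  (sole → essential)
  44 | 101-00  (sole → essential)
  47 | 1-1111  (sole → essential)
  51 | -10011,110-11
  53 | 1101-1,11010-
  55 | 11-111,110-11,1101-1
  62 | 11111-  (sole → essential)
  63 | 1-1111,11-111,11111-
Essential prime implicants: 00010-, 001-10, 01100-, 1-1111, 101-00, 10100-, 11111-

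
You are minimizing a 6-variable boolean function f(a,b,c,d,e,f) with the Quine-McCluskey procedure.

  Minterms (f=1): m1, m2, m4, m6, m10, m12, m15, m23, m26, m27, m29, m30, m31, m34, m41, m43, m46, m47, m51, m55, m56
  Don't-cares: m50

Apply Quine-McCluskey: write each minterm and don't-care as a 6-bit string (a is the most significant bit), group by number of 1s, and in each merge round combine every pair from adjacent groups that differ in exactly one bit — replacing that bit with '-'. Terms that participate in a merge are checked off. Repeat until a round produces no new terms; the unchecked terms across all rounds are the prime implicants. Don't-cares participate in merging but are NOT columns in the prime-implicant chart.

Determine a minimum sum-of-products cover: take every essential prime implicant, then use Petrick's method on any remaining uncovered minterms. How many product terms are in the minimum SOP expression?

13

size-2^0 implicants → 000001  000010(✓)  000100(✓)  000110(✓)  001010(✓)  001100(✓)  001111(✓)  010111(✓)  011010(✓)  011011(✓)  011101(✓)  011110(✓)  011111(✓)  100010(✓)  101001(✓)  101011(✓)  101110(✓)  101111(✓)  110010(✓)  110011(✓)  110111(✓)  111000
size-2^1 implicants → -00010  -01111  -10111  0-1010  0-1111  00-010  00-100  000-10  0001-0  01-111  011-10(✓)  011-11(✓)  01101-(✓)  0111-1  01111-(✓)  1-0010  101-11  1010-1  10111-  110-11  11001-
size-2^2 implicants → 011-1-
Unchecked terms (primes): -00010, -01111, -10111, 0-1010, 0-1111, 00-010, 00-100, 000-10, 000001, 0001-0, 01-111, 011-1-, 0111-1, 1-0010, 101-11, 1010-1, 10111-, 110-11, 11001-, 111000
Minterm coverage:
  m1 ⊆ 000001 [E]
  m2 ⊆ -00010,00-010,000-10
  m4 ⊆ 00-100,0001-0
  m6 ⊆ 000-10,0001-0
  m10 ⊆ 0-1010,00-010
  m12 ⊆ 00-100 [E]
  m15 ⊆ -01111,0-1111
  m23 ⊆ -10111,01-111
  m26 ⊆ 0-1010,011-1-
  m27 ⊆ 011-1- [E]
  m29 ⊆ 0111-1 [E]
  m30 ⊆ 011-1- [E]
  m31 ⊆ 0-1111,01-111,011-1-,0111-1
  m34 ⊆ -00010,1-0010
  m41 ⊆ 1010-1 [E]
  m43 ⊆ 101-11,1010-1
  m46 ⊆ 10111- [E]
  m47 ⊆ -01111,101-11,10111-
  m51 ⊆ 110-11,11001-
  m55 ⊆ -10111,110-11
  m56 ⊆ 111000 [E]
E = {00-100, 000001, 011-1-, 0111-1, 1010-1, 10111-, 111000}
Petrick residual → -00010, -01111, -10111, 0-1010, 000-10, 110-11
Cover = b'c'd'ef' + b'cdef + bc'def + a'cd'ef' + a'b'de'f' + a'b'c'ef' + a'b'c'd'e'f + a'bce + a'bcdf + ab'cd'f + ab'cde + abc'ef + abcd'e'f'  |cover|=13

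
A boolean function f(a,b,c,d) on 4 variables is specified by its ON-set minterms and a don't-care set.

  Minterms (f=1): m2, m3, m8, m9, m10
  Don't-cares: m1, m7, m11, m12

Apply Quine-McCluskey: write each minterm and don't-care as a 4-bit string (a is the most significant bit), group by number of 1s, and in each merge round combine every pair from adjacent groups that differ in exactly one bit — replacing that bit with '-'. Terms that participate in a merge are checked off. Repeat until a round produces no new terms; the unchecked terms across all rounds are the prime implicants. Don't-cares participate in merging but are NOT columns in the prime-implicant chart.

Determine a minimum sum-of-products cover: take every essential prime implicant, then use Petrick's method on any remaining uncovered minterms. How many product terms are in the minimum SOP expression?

2

Round 0: 0001✓ 0010✓ 0011✓ 0111✓ 1000✓ 1001✓ 1010✓ 1011✓ 1100✓
Round 1: -001✓ -010✓ -011✓ 0-11 00-1✓ 001-✓ 1-00 10-0✓ 10-1✓ 100-✓ 101-✓
Round 2: -0-1 -01- 10--
PIs = {-0-1, -01-, 0-11, 1-00, 10--}
Coverage chart:
  m2: -01- ←essential
  m3: -0-1,-01-,0-11
  m8: 1-00,10--
  m9: -0-1,10--
  m10: -01-,10--
Essential: -01-
Petrick residual → 10--
Min cover (2 terms): b'c + ab'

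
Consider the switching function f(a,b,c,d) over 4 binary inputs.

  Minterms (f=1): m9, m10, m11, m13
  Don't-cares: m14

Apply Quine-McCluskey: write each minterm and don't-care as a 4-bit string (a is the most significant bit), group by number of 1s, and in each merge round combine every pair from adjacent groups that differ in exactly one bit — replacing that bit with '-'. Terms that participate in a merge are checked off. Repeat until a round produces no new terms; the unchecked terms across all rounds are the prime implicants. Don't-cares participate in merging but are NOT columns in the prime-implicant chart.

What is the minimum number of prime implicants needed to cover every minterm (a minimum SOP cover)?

Round 0: 1001✓ 1010✓ 1011✓ 1101✓ 1110✓
Round 1: 1-01 1-10 10-1 101-
PIs = {1-01, 1-10, 10-1, 101-}
Coverage chart:
  m9: 1-01,10-1
  m10: 1-10,101-
  m11: 10-1,101-
  m13: 1-01 ←essential
Essential: 1-01
Petrick residual → 101-
Min cover (2 terms): ac'd + ab'c

2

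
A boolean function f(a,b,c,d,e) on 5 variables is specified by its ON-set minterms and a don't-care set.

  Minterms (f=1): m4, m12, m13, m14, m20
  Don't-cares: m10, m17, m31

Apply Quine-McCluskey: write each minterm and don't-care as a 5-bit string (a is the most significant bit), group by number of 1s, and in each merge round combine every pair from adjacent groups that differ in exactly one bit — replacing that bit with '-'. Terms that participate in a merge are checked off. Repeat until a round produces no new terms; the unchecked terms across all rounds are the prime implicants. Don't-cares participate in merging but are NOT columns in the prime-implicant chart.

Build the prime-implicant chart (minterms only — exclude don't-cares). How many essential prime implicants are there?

[col 0] 00100*, 01010*, 01100*, 01101*, 01110*, 10001, 10100*, 11111
[col 1] -0100, 0-100, 01-10, 011-0, 0110-
Prime implicants: -0100, 0-100, 01-10, 011-0, 0110-, 10001, 11111
PI chart (minterm → PIs covering it):
  4 | -0100,0-100
  12 | 0-100,011-0,0110-
  13 | 0110-  (sole → essential)
  14 | 01-10,011-0
  20 | -0100  (sole → essential)
Essential prime implicants: -0100, 0110-

2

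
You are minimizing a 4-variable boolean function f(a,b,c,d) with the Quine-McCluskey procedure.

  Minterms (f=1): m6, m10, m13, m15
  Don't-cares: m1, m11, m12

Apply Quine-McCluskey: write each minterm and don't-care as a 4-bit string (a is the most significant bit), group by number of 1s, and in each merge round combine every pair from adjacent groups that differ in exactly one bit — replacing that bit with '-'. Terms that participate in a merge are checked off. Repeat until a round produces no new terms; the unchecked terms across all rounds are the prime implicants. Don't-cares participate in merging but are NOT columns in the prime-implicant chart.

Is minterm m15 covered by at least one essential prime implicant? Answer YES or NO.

size-2^0 implicants → 0001  0110  1010(✓)  1011(✓)  1100(✓)  1101(✓)  1111(✓)
size-2^1 implicants → 1-11  101-  11-1  110-
Unchecked terms (primes): 0001, 0110, 1-11, 101-, 11-1, 110-
Minterm coverage:
  m6 ⊆ 0110 [E]
  m10 ⊆ 101- [E]
  m13 ⊆ 11-1,110-
  m15 ⊆ 1-11,11-1
E = {0110, 101-}

NO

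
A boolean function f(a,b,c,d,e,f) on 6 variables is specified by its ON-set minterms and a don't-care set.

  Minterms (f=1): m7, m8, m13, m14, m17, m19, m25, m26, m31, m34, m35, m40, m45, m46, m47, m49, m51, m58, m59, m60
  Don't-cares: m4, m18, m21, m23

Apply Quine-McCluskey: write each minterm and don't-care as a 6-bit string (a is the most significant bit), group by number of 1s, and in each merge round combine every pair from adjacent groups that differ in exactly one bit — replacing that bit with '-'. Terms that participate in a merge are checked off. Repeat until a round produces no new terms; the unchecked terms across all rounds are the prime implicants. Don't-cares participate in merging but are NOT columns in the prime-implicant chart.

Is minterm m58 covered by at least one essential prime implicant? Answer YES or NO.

NO

size-2^0 implicants → 000100  000111(✓)  001000(✓)  001101(✓)  001110(✓)  010001(✓)  010010(✓)  010011(✓)  010101(✓)  010111(✓)  011001(✓)  011010(✓)  011111(✓)  100010(✓)  100011(✓)  101000(✓)  101101(✓)  101110(✓)  101111(✓)  110001(✓)  110011(✓)  111010(✓)  111011(✓)  111100
size-2^1 implicants → -01000  -01101  -01110  -10001(✓)  -10011(✓)  -11010  0-0111  01-001  01-010  01-111  010-01(✓)  010-11(✓)  0100-1(✓)  01001-  0101-1(✓)  1-0011  10001-  1011-1  10111-  11-011  1100-1(✓)  11101-
size-2^2 implicants → -100-1  010--1
Unchecked terms (primes): -01000, -01101, -01110, -100-1, -11010, 0-0111, 000100, 01-001, 01-010, 01-111, 010--1, 01001-, 1-0011, 10001-, 1011-1, 10111-, 11-011, 11101-, 111100
Minterm coverage:
  m7 ⊆ 0-0111 [E]
  m8 ⊆ -01000 [E]
  m13 ⊆ -01101 [E]
  m14 ⊆ -01110 [E]
  m17 ⊆ -100-1,01-001,010--1
  m19 ⊆ -100-1,010--1,01001-
  m25 ⊆ 01-001 [E]
  m26 ⊆ -11010,01-010
  m31 ⊆ 01-111 [E]
  m34 ⊆ 10001- [E]
  m35 ⊆ 1-0011,10001-
  m40 ⊆ -01000 [E]
  m45 ⊆ -01101,1011-1
  m46 ⊆ -01110,10111-
  m47 ⊆ 1011-1,10111-
  m49 ⊆ -100-1 [E]
  m51 ⊆ -100-1,1-0011,11-011
  m58 ⊆ -11010,11101-
  m59 ⊆ 11-011,11101-
  m60 ⊆ 111100 [E]
E = {-01000, -01101, -01110, -100-1, 0-0111, 01-001, 01-111, 10001-, 111100}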